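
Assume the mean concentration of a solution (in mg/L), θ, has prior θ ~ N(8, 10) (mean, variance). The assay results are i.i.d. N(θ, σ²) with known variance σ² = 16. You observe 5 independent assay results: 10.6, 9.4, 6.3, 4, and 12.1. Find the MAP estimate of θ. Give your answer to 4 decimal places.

n = 5; x̄ = (10.6 + 9.4 + 6.3 + 4 + 12.1)/5 = 42.4/5 = 8.48.
For a Normal prior and Normal likelihood with known variance, the posterior is Normal; its mode equals its mean, the precision-weighted average.
Prior precision 1/σ₀² = 1/10 = 0.1; data precision n/σ² = 5/16 = 0.3125.
θ̂ = (0.1·8 + 0.3125·8.48) / (0.1 + 0.3125) = 3.45/0.4125 = 92/11 ≈ 8.3636.

θ̂_MAP = 8.3636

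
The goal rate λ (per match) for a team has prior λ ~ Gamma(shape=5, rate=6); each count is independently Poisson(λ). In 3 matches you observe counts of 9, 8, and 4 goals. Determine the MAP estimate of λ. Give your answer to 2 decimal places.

Σxᵢ = 9+8+4 = 21, with n = 3.
Posterior ∝ λ^4e^(−6λ) · λ^21e^(−3λ) = λ^25e^(−9λ), i.e. Gamma(shape=26, rate=9).
The mode of a Gamma(a, b) with a ≥ 1 (shape–rate) is (a−1)/b = 25/9 ≈ 2.78.

λ̂_MAP = 2.78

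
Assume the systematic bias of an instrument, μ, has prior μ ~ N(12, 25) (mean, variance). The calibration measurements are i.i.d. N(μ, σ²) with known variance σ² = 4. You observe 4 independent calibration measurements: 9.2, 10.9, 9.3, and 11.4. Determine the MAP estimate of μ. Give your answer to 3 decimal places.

μ̂_MAP = 10.269

n = 4; x̄ = (9.2 + 10.9 + 9.3 + 11.4)/4 = 40.8/4 = 10.2.
For a Normal prior and Normal likelihood with known variance, the posterior is Normal; its mode equals its mean, the precision-weighted average.
Prior precision 1/σ₀² = 1/25 = 0.04; data precision n/σ² = 4/4 = 1.
μ̂ = (0.04·12 + 1·10.2) / (0.04 + 1) = 10.68/1.04 = 267/26 ≈ 10.269.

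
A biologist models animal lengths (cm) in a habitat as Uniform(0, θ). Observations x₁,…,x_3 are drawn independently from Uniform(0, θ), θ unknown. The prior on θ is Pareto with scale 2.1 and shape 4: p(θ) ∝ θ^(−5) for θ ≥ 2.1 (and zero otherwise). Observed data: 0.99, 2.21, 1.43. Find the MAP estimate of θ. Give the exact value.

θ̂_MAP = 2.21

The Uniform(0, θ) likelihood is θ^(−n) for θ ≥ max(xᵢ), zero otherwise. Here max(xᵢ) = 2.21.
Posterior ∝ θ^(−5) · θ^(−3) = θ^(−8) on θ ≥ max(2.1, 2.21) = 2.21.
This density is strictly decreasing in θ, so the posterior mode lies at the lower boundary of the support.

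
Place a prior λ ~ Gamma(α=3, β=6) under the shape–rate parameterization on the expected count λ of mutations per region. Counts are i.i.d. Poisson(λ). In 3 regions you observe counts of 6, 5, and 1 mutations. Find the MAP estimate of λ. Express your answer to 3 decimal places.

Σxᵢ = 6+5+1 = 12, with n = 3.
Posterior ∝ λ^2e^(−6λ) · λ^12e^(−3λ) = λ^14e^(−9λ), i.e. Gamma(shape=15, rate=9).
The mode of a Gamma(a, b) with a ≥ 1 (shape–rate) is (a−1)/b = 14/9 ≈ 1.556.

λ̂_MAP = 1.556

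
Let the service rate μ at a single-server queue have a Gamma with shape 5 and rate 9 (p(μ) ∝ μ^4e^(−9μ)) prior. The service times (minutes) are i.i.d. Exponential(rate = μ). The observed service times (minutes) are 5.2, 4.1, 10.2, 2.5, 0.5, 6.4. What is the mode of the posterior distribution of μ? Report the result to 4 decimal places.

The Exponential(rate=μ) likelihood is ∝ μ^n e^(−μΣtᵢ). Here n = 6 and Σtᵢ = 5.2 + 4.1 + 10.2 + 2.5 + 0.5 + 6.4 = 28.9.
Posterior ∝ μ^4e^(−9μ) · μ^6e^(−28.9μ) = μ^10e^(−37.9μ), i.e. Gamma(11, 37.9).
Mode = (a−1)/b = 10/37.9 ≈ 0.2639.

μ̂_MAP = 0.2639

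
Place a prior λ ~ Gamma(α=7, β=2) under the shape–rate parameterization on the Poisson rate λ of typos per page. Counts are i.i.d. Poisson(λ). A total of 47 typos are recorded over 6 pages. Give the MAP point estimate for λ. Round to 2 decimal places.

Σxᵢ = 47, n = 6.
Posterior ∝ λ^6e^(−2λ) · λ^47e^(−6λ) = λ^53e^(−8λ), i.e. Gamma(shape=54, rate=8).
The mode of a Gamma(a, b) with a ≥ 1 (shape–rate) is (a−1)/b = 53/8 ≈ 6.63.

λ̂_MAP = 6.63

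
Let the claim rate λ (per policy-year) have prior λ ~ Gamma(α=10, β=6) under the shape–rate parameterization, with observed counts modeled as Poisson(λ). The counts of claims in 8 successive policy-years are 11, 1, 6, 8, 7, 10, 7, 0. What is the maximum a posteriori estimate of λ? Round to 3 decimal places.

λ̂_MAP = 4.214

Σxᵢ = 11+1+6+8+7+10+7+0 = 50, with n = 8.
Posterior ∝ λ^9e^(−6λ) · λ^50e^(−8λ) = λ^59e^(−14λ), i.e. Gamma(shape=60, rate=14).
The mode of a Gamma(a, b) with a ≥ 1 (shape–rate) is (a−1)/b = 59/14 ≈ 4.214.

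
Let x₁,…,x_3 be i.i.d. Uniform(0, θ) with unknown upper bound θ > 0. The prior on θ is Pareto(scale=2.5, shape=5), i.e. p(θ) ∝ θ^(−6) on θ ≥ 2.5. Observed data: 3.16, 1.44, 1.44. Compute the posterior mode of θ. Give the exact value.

The Uniform(0, θ) likelihood is θ^(−n) for θ ≥ max(xᵢ), zero otherwise. Here max(xᵢ) = 3.16.
Posterior ∝ θ^(−6) · θ^(−3) = θ^(−9) on θ ≥ max(2.5, 3.16) = 3.16.
This density is strictly decreasing in θ, so the posterior mode lies at the lower boundary of the support.

θ̂_MAP = 3.16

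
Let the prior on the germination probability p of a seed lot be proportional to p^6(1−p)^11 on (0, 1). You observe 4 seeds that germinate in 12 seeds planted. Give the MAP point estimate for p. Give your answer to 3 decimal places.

p̂_MAP = 0.345

The prior density ∝ p^6(1−p)^11 is the kernel of Beta(7, 12).
Data: 4 successes in 12 trials. The binomial likelihood contributes p^4(1−p)^8, so the posterior is Beta(7+4, 12+8) = Beta(11, 20).
For Beta(a, b) with a, b > 1 the mode is (a−1)/(a+b−2) = 10/29 ≈ 0.345.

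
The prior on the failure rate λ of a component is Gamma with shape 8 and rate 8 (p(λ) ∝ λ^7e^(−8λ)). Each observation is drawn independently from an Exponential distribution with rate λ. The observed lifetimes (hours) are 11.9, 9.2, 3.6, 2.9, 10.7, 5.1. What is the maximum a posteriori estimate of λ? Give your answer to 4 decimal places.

The Exponential(rate=λ) likelihood is ∝ λ^n e^(−λΣtᵢ). Here n = 6 and Σtᵢ = 11.9 + 9.2 + 3.6 + 2.9 + 10.7 + 5.1 = 43.4.
Posterior ∝ λ^7e^(−8λ) · λ^6e^(−43.4λ) = λ^13e^(−51.4λ), i.e. Gamma(14, 51.4).
Mode = (a−1)/b = 13/51.4 ≈ 0.2529.

λ̂_MAP = 0.2529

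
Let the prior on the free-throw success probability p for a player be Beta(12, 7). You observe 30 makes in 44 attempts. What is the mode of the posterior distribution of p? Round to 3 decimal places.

Prior: Beta(12, 7).
Data: 30 successes in 44 trials. The binomial likelihood contributes p^30(1−p)^14, so the posterior is Beta(12+30, 7+14) = Beta(42, 21).
For Beta(a, b) with a, b > 1 the mode is (a−1)/(a+b−2) = 41/61 ≈ 0.672.

p̂_MAP = 0.672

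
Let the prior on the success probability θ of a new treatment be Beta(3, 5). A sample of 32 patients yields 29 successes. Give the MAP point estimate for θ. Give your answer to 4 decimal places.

θ̂_MAP = 0.8158

Prior: Beta(3, 5).
Data: 29 successes in 32 trials. The binomial likelihood contributes θ^29(1−θ)^3, so the posterior is Beta(3+29, 5+3) = Beta(32, 8).
For Beta(a, b) with a, b > 1 the mode is (a−1)/(a+b−2) = 31/38 ≈ 0.8158.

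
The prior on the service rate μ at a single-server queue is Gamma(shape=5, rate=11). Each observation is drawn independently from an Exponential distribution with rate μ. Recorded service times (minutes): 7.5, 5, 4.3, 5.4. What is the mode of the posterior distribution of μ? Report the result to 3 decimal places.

The Exponential(rate=μ) likelihood is ∝ μ^n e^(−μΣtᵢ). Here n = 4 and Σtᵢ = 7.5 + 5 + 4.3 + 5.4 = 22.2.
Posterior ∝ μ^4e^(−11μ) · μ^4e^(−22.2μ) = μ^8e^(−33.2μ), i.e. Gamma(9, 33.2).
Mode = (a−1)/b = 8/33.2 ≈ 0.241.

μ̂_MAP = 0.241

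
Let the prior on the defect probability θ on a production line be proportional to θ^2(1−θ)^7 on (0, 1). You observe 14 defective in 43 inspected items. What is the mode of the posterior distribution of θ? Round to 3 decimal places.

θ̂_MAP = 0.308

The prior density ∝ θ^2(1−θ)^7 is the kernel of Beta(3, 8).
Data: 14 successes in 43 trials. The binomial likelihood contributes θ^14(1−θ)^29, so the posterior is Beta(3+14, 8+29) = Beta(17, 37).
For Beta(a, b) with a, b > 1 the mode is (a−1)/(a+b−2) = 16/52 ≈ 0.308.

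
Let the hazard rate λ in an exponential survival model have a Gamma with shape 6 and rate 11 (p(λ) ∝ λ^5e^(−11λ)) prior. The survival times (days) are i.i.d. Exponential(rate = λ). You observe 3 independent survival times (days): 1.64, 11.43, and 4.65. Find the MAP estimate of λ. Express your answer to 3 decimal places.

The Exponential(rate=λ) likelihood is ∝ λ^n e^(−λΣtᵢ). Here n = 3 and Σtᵢ = 1.64 + 11.43 + 4.65 = 17.72.
Posterior ∝ λ^5e^(−11λ) · λ^3e^(−17.72λ) = λ^8e^(−28.72λ), i.e. Gamma(9, 28.72).
Mode = (a−1)/b = 8/28.72 ≈ 0.279.

λ̂_MAP = 0.279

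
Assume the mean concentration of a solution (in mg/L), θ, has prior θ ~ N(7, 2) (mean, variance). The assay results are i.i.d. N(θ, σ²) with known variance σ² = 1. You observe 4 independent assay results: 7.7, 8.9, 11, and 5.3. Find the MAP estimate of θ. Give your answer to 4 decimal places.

n = 4; x̄ = (7.7 + 8.9 + 11 + 5.3)/4 = 32.9/4 = 8.225.
For a Normal prior and Normal likelihood with known variance, the posterior is Normal; its mode equals its mean, the precision-weighted average.
Prior precision 1/σ₀² = 1/2 = 0.5; data precision n/σ² = 4/1 = 4.
θ̂ = (0.5·7 + 4·8.225) / (0.5 + 4) = 36.4/4.5 = 364/45 ≈ 8.0889.

θ̂_MAP = 8.0889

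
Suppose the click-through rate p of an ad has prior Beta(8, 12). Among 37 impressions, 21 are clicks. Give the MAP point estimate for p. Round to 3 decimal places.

p̂_MAP = 0.509

Prior: Beta(8, 12).
Data: 21 successes in 37 trials. The binomial likelihood contributes p^21(1−p)^16, so the posterior is Beta(8+21, 12+16) = Beta(29, 28).
For Beta(a, b) with a, b > 1 the mode is (a−1)/(a+b−2) = 28/55 ≈ 0.509.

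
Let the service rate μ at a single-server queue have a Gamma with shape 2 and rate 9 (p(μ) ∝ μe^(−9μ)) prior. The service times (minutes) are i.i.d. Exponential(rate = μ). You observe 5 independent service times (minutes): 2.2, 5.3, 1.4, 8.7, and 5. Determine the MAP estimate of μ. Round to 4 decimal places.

μ̂_MAP = 0.1899

The Exponential(rate=μ) likelihood is ∝ μ^n e^(−μΣtᵢ). Here n = 5 and Σtᵢ = 2.2 + 5.3 + 1.4 + 8.7 + 5 = 22.6.
Posterior ∝ μe^(−9μ) · μ^5e^(−22.6μ) = μ^6e^(−31.6μ), i.e. Gamma(7, 31.6).
Mode = (a−1)/b = 6/31.6 ≈ 0.1899.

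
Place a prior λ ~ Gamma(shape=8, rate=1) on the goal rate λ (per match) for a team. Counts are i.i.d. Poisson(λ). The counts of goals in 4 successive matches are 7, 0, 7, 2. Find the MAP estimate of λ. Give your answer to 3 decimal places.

Σxᵢ = 7+0+7+2 = 16, with n = 4.
Posterior ∝ λ^7e^(−1λ) · λ^16e^(−4λ) = λ^23e^(−5λ), i.e. Gamma(shape=24, rate=5).
The mode of a Gamma(a, b) with a ≥ 1 (shape–rate) is (a−1)/b = 23/5 ≈ 4.600.

λ̂_MAP = 4.600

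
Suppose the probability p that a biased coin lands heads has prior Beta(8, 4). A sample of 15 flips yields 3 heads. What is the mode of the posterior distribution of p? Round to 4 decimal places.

Prior: Beta(8, 4).
Data: 3 successes in 15 trials. The binomial likelihood contributes p^3(1−p)^12, so the posterior is Beta(8+3, 4+12) = Beta(11, 16).
For Beta(a, b) with a, b > 1 the mode is (a−1)/(a+b−2) = 10/25 ≈ 0.4000.

p̂_MAP = 0.4000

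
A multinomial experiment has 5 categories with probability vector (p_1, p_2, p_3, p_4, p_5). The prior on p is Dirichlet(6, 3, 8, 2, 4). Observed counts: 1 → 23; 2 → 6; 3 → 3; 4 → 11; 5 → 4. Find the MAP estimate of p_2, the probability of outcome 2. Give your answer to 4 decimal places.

MAP estimate: 0.1231

The posterior is Dirichlet(αᵢ + nᵢ) = Dirichlet(29, 9, 11, 13, 8).
For a Dirichlet(a₁,…,a_K) with all aᵢ > 1, the mode has j-th component (aⱼ − 1)/(Σaᵢ − K).
Here Σaᵢ = 70 and K = 5, so p_2 = (9 − 1)/(70 − 5) = 8/65 ≈ 0.1231.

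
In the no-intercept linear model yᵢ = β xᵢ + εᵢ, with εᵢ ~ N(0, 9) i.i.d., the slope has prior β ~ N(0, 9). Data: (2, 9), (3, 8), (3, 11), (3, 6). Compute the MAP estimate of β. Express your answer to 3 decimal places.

β̂_MAP = 2.906

log p(β | y) = −Σ(yᵢ − βxᵢ)²/(2·9) − β²/(2·9) + const.
Setting the derivative to zero: Σxᵢ(yᵢ − βxᵢ)/9 − β/9 = 0, so β = Σxᵢyᵢ / (Σxᵢ² + σ²/τ²).
Σxᵢyᵢ = 2·9 + 3·8 + 3·11 + 3·6 = 93; Σxᵢ² = 31; σ²/τ² = 1.
β̂_MAP = 93 / (31 + 1) = 93/32 ≈ 2.906.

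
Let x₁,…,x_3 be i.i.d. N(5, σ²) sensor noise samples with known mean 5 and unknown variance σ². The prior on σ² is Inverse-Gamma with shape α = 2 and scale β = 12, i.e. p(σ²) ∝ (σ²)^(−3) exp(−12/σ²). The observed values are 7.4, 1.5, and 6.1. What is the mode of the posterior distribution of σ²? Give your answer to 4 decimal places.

Sum of squared deviations about the known mean: SS = (7.4−5)² + (1.5−5)² + (6.1−5)² = 19.22.
The Normal likelihood contributes (σ²)^(−n/2) exp(−SS/(2σ²)), so the posterior is Inverse-Gamma(α + n/2, β + SS/2) = Inverse-Gamma(3.5, 21.61).
The mode of Inverse-Gamma(a, b) is b/(a+1) = 21.61/4.5 ≈ 4.8022.

σ̂²_MAP = 4.8022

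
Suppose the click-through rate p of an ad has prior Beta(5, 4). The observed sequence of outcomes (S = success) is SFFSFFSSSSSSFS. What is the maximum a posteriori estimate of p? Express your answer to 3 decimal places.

p̂_MAP = 0.619

Prior: Beta(5, 4).
Data: 9 successes in 14 trials (from the sequence). The binomial likelihood contributes p^9(1−p)^5, so the posterior is Beta(5+9, 4+5) = Beta(14, 9).
For Beta(a, b) with a, b > 1 the mode is (a−1)/(a+b−2) = 13/21 ≈ 0.619.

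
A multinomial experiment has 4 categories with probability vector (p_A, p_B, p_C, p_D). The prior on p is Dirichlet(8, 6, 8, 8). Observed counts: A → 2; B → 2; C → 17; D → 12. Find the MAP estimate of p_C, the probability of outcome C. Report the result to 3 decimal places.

The posterior is Dirichlet(αᵢ + nᵢ) = Dirichlet(10, 8, 25, 20).
For a Dirichlet(a₁,…,a_K) with all aᵢ > 1, the mode has j-th component (aⱼ − 1)/(Σaᵢ − K).
Here Σaᵢ = 63 and K = 4, so p_C = (25 − 1)/(63 − 4) = 24/59 ≈ 0.407.

MAP estimate of p_C = 0.407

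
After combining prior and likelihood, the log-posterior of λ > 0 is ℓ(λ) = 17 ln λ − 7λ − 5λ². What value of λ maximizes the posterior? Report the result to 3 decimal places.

λ̂_MAP = 1.000

ℓ'(λ) = 17/λ − 7 − 10λ. Setting this to zero and multiplying by λ: 10λ² + 7λ − 17 = 0.
λ = (−7 + √(7² + 4·10·17)) / (2·10) = (−7 + √729) / 20 = (−7 + 27)/20 = 1.
ℓ''(λ) = −17/λ² − 10 < 0, confirming a maximum.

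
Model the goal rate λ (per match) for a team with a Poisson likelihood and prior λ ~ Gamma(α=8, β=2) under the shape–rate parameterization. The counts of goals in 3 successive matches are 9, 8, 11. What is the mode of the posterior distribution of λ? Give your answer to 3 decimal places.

λ̂_MAP = 7.000

Σxᵢ = 9+8+11 = 28, with n = 3.
Posterior ∝ λ^7e^(−2λ) · λ^28e^(−3λ) = λ^35e^(−5λ), i.e. Gamma(shape=36, rate=5).
The mode of a Gamma(a, b) with a ≥ 1 (shape–rate) is (a−1)/b = 35/5 ≈ 7.000.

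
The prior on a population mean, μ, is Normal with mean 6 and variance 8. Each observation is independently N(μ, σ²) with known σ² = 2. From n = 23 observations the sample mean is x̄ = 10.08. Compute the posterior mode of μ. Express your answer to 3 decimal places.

n = 23, x̄ = 10.08.
For a Normal prior and Normal likelihood with known variance, the posterior is Normal; its mode equals its mean, the precision-weighted average.
Prior precision 1/σ₀² = 1/8 = 0.125; data precision n/σ² = 23/2 = 11.5.
μ̂ = (0.125·6 + 11.5·10.08) / (0.125 + 11.5) = 116.67/11.625 = 7778/775 ≈ 10.036.

μ̂_MAP = 10.036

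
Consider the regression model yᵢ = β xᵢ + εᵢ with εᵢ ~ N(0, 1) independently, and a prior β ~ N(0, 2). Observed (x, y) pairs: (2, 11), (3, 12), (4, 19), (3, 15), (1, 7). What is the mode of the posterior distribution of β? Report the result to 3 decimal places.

β̂_MAP = 4.709

log p(β | y) = −Σ(yᵢ − βxᵢ)²/(2·1) − β²/(2·2) + const.
Setting the derivative to zero: Σxᵢ(yᵢ − βxᵢ)/1 − β/2 = 0, so β = Σxᵢyᵢ / (Σxᵢ² + σ²/τ²).
Σxᵢyᵢ = 2·11 + 3·12 + 4·19 + 3·15 + 1·7 = 186; Σxᵢ² = 39; σ²/τ² = 0.5.
β̂_MAP = 186 / (39 + 0.5) = 186/39.5 ≈ 4.709.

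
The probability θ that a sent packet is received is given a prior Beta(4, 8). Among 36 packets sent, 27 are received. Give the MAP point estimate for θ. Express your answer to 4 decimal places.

θ̂_MAP = 0.6522

Prior: Beta(4, 8).
Data: 27 successes in 36 trials. The binomial likelihood contributes θ^27(1−θ)^9, so the posterior is Beta(4+27, 8+9) = Beta(31, 17).
For Beta(a, b) with a, b > 1 the mode is (a−1)/(a+b−2) = 30/46 ≈ 0.6522.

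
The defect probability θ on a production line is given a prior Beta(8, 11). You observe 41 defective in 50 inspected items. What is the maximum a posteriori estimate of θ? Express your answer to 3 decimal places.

θ̂_MAP = 0.716

Prior: Beta(8, 11).
Data: 41 successes in 50 trials. The binomial likelihood contributes θ^41(1−θ)^9, so the posterior is Beta(8+41, 11+9) = Beta(49, 20).
For Beta(a, b) with a, b > 1 the mode is (a−1)/(a+b−2) = 48/67 ≈ 0.716.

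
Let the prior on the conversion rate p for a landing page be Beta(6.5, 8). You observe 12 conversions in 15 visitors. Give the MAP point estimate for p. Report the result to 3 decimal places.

Prior: Beta(6.5, 8).
Data: 12 successes in 15 trials. The binomial likelihood contributes p^12(1−p)^3, so the posterior is Beta(6.5+12, 8+3) = Beta(18.5, 11).
For Beta(a, b) with a, b > 1 the mode is (a−1)/(a+b−2) = 17.5/27.5 ≈ 0.636.

p̂_MAP = 0.636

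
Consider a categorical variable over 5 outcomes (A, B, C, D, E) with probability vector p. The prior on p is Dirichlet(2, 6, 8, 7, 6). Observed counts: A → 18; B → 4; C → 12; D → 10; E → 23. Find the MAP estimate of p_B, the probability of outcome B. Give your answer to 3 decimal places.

MAP estimate of p_B = 0.099

The posterior is Dirichlet(αᵢ + nᵢ) = Dirichlet(20, 10, 20, 17, 29).
For a Dirichlet(a₁,…,a_K) with all aᵢ > 1, the mode has j-th component (aⱼ − 1)/(Σaᵢ − K).
Here Σaᵢ = 96 and K = 5, so p_B = (10 − 1)/(96 − 5) = 9/91 ≈ 0.099.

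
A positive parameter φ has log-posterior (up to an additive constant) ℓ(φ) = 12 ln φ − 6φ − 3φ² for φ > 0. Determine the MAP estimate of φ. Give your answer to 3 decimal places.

ℓ'(φ) = 12/φ − 6 − 6φ. Setting this to zero and multiplying by φ: 6φ² + 6φ − 12 = 0.
φ = (−6 + √(6² + 4·6·12)) / (2·6) = (−6 + √324) / 12 = (−6 + 18)/12 = 1.
ℓ''(φ) = −12/φ² − 6 < 0, confirming a maximum.

φ̂_MAP = 1.000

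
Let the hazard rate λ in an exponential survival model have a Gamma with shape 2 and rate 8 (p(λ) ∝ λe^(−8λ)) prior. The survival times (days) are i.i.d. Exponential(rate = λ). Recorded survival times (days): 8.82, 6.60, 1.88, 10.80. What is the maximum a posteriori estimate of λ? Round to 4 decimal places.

The Exponential(rate=λ) likelihood is ∝ λ^n e^(−λΣtᵢ). Here n = 4 and Σtᵢ = 8.82 + 6.60 + 1.88 + 10.80 = 28.10.
Posterior ∝ λe^(−8λ) · λ^4e^(−28.10λ) = λ^5e^(−36.10λ), i.e. Gamma(6, 36.10).
Mode = (a−1)/b = 5/36.10 ≈ 0.1385.

λ̂_MAP = 0.1385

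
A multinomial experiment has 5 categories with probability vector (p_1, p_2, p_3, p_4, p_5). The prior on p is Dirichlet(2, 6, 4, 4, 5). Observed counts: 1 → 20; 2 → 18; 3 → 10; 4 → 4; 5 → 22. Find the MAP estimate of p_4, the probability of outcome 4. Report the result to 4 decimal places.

MAP estimate: 0.0778

The posterior is Dirichlet(αᵢ + nᵢ) = Dirichlet(22, 24, 14, 8, 27).
For a Dirichlet(a₁,…,a_K) with all aᵢ > 1, the mode has j-th component (aⱼ − 1)/(Σaᵢ − K).
Here Σaᵢ = 95 and K = 5, so p_4 = (8 − 1)/(95 − 5) = 7/90 ≈ 0.0778.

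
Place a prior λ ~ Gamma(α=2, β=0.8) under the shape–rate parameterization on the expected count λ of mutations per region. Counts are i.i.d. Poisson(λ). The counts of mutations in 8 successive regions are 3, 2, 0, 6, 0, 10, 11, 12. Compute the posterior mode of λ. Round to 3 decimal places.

Σxᵢ = 3+2+0+6+0+10+11+12 = 44, with n = 8.
Posterior ∝ λe^(−0.8λ) · λ^44e^(−8λ) = λ^45e^(−8.8λ), i.e. Gamma(shape=46, rate=8.8).
The mode of a Gamma(a, b) with a ≥ 1 (shape–rate) is (a−1)/b = 45/8.8 ≈ 5.114.

λ̂_MAP = 5.114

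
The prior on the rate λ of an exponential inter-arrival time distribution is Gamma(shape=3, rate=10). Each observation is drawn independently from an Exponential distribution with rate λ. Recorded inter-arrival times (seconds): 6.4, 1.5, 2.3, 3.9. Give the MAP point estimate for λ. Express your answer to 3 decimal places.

The Exponential(rate=λ) likelihood is ∝ λ^n e^(−λΣtᵢ). Here n = 4 and Σtᵢ = 6.4 + 1.5 + 2.3 + 3.9 = 14.1.
Posterior ∝ λ^2e^(−10λ) · λ^4e^(−14.1λ) = λ^6e^(−24.1λ), i.e. Gamma(7, 24.1).
Mode = (a−1)/b = 6/24.1 ≈ 0.249.

λ̂_MAP = 0.249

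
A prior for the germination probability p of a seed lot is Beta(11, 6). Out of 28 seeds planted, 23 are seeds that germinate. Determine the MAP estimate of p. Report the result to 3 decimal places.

Prior: Beta(11, 6).
Data: 23 successes in 28 trials. The binomial likelihood contributes p^23(1−p)^5, so the posterior is Beta(11+23, 6+5) = Beta(34, 11).
For Beta(a, b) with a, b > 1 the mode is (a−1)/(a+b−2) = 33/43 ≈ 0.767.

p̂_MAP = 0.767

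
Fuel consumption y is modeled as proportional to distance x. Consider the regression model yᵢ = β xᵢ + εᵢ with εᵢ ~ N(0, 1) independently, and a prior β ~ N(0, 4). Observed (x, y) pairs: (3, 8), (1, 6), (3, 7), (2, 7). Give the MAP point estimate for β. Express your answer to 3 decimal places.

log p(β | y) = −Σ(yᵢ − βxᵢ)²/(2·1) − β²/(2·4) + const.
Setting the derivative to zero: Σxᵢ(yᵢ − βxᵢ)/1 − β/4 = 0, so β = Σxᵢyᵢ / (Σxᵢ² + σ²/τ²).
Σxᵢyᵢ = 3·8 + 1·6 + 3·7 + 2·7 = 65; Σxᵢ² = 23; σ²/τ² = 0.25.
β̂_MAP = 65 / (23 + 0.25) = 65/23.25 ≈ 2.796.

β̂_MAP = 2.796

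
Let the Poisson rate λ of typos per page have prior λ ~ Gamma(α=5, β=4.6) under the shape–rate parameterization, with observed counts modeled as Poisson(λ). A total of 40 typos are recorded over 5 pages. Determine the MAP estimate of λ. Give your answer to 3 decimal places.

λ̂_MAP = 4.583

Σxᵢ = 40, n = 5.
Posterior ∝ λ^4e^(−4.6λ) · λ^40e^(−5λ) = λ^44e^(−9.6λ), i.e. Gamma(shape=45, rate=9.6).
The mode of a Gamma(a, b) with a ≥ 1 (shape–rate) is (a−1)/b = 44/9.6 ≈ 4.583.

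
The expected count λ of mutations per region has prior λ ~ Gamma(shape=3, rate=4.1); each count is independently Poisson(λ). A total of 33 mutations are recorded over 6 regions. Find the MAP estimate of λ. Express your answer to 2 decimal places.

λ̂_MAP = 3.47

Σxᵢ = 33, n = 6.
Posterior ∝ λ^2e^(−4.1λ) · λ^33e^(−6λ) = λ^35e^(−10.1λ), i.e. Gamma(shape=36, rate=10.1).
The mode of a Gamma(a, b) with a ≥ 1 (shape–rate) is (a−1)/b = 35/10.1 ≈ 3.47.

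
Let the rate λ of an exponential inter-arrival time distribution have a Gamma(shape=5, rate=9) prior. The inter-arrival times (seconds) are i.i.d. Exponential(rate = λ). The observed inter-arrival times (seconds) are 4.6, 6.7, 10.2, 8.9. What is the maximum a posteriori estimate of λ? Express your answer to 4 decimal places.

λ̂_MAP = 0.2030

The Exponential(rate=λ) likelihood is ∝ λ^n e^(−λΣtᵢ). Here n = 4 and Σtᵢ = 4.6 + 6.7 + 10.2 + 8.9 = 30.4.
Posterior ∝ λ^4e^(−9λ) · λ^4e^(−30.4λ) = λ^8e^(−39.4λ), i.e. Gamma(9, 39.4).
Mode = (a−1)/b = 8/39.4 ≈ 0.2030.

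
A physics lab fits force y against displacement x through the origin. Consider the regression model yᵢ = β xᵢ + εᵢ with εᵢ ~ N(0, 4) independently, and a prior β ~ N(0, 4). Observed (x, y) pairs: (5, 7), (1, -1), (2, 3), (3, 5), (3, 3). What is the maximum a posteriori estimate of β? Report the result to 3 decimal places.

log p(β | y) = −Σ(yᵢ − βxᵢ)²/(2·4) − β²/(2·4) + const.
Setting the derivative to zero: Σxᵢ(yᵢ − βxᵢ)/4 − β/4 = 0, so β = Σxᵢyᵢ / (Σxᵢ² + σ²/τ²).
Σxᵢyᵢ = 5·7 + 1·(-1) + 2·3 + 3·5 + 3·3 = 64; Σxᵢ² = 48; σ²/τ² = 1.
β̂_MAP = 64 / (48 + 1) = 64/49 ≈ 1.306.

β̂_MAP = 1.306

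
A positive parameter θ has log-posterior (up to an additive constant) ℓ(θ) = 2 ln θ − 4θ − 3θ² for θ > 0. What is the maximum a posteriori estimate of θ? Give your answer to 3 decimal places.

ℓ'(θ) = 2/θ − 4 − 6θ. Setting this to zero and multiplying by θ: 6θ² + 4θ − 2 = 0.
θ = (−4 + √(4² + 4·6·2)) / (2·6) = (−4 + √64) / 12 = (−4 + 8)/12 = 1/3.
ℓ''(θ) = −2/θ² − 6 < 0, confirming a maximum.

θ̂_MAP = 0.333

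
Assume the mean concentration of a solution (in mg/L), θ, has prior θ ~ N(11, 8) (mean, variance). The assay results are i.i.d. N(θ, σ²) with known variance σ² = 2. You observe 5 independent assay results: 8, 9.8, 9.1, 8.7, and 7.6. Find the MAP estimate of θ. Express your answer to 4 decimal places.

θ̂_MAP = 8.7524

n = 5; x̄ = (8 + 9.8 + 9.1 + 8.7 + 7.6)/5 = 43.2/5 = 8.64.
For a Normal prior and Normal likelihood with known variance, the posterior is Normal; its mode equals its mean, the precision-weighted average.
Prior precision 1/σ₀² = 1/8 = 0.125; data precision n/σ² = 5/2 = 2.5.
θ̂ = (0.125·11 + 2.5·8.64) / (0.125 + 2.5) = 22.975/2.625 = 919/105 ≈ 8.7524.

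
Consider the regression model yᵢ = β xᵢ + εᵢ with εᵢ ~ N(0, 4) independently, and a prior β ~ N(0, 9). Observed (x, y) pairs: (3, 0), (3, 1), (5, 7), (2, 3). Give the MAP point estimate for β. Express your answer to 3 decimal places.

β̂_MAP = 0.927

log p(β | y) = −Σ(yᵢ − βxᵢ)²/(2·4) − β²/(2·9) + const.
Setting the derivative to zero: Σxᵢ(yᵢ − βxᵢ)/4 − β/9 = 0, so β = Σxᵢyᵢ / (Σxᵢ² + σ²/τ²).
Σxᵢyᵢ = 3·0 + 3·1 + 5·7 + 2·3 = 44; Σxᵢ² = 47; σ²/τ² = 4/9.
β̂_MAP = 44 / (47 + 4/9) = 44/(427/9) = 396/427 ≈ 0.927.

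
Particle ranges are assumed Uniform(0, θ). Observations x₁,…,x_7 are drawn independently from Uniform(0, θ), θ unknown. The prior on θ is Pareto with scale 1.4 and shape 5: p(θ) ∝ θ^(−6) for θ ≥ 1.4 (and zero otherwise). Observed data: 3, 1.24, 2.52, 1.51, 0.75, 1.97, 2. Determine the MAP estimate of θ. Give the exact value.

The Uniform(0, θ) likelihood is θ^(−n) for θ ≥ max(xᵢ), zero otherwise. Here max(xᵢ) = 3.
Posterior ∝ θ^(−6) · θ^(−7) = θ^(−13) on θ ≥ max(1.4, 3) = 3.
This density is strictly decreasing in θ, so the posterior mode lies at the lower boundary of the support.

θ̂_MAP = 3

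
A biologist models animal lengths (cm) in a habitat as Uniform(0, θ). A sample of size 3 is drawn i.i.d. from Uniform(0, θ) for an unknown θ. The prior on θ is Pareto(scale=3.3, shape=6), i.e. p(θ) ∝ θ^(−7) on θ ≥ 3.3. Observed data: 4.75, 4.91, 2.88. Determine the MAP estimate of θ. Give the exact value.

θ̂_MAP = 4.91

The Uniform(0, θ) likelihood is θ^(−n) for θ ≥ max(xᵢ), zero otherwise. Here max(xᵢ) = 4.91.
Posterior ∝ θ^(−7) · θ^(−3) = θ^(−10) on θ ≥ max(3.3, 4.91) = 4.91.
This density is strictly decreasing in θ, so the posterior mode lies at the lower boundary of the support.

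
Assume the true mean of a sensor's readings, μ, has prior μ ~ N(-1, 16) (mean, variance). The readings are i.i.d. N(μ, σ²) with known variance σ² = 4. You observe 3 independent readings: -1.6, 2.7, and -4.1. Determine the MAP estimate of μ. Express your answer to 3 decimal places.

n = 3; x̄ = ((-1.6) + 2.7 + (-4.1))/3 = -3/3 = -1.
For a Normal prior and Normal likelihood with known variance, the posterior is Normal; its mode equals its mean, the precision-weighted average.
Prior precision 1/σ₀² = 1/16 = 0.0625; data precision n/σ² = 3/4 = 0.75.
μ̂ = (0.0625·(-1) + 0.75·(-1)) / (0.0625 + 0.75) = (-0.8125)/0.8125 = -1.000.

μ̂_MAP = -1.000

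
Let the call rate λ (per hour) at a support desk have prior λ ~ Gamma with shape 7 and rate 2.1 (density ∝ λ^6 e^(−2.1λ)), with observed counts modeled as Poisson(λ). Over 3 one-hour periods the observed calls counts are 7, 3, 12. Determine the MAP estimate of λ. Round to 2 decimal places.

λ̂_MAP = 5.49

Σxᵢ = 7+3+12 = 22, with n = 3.
Posterior ∝ λ^6e^(−2.1λ) · λ^22e^(−3λ) = λ^28e^(−5.1λ), i.e. Gamma(shape=29, rate=5.1).
The mode of a Gamma(a, b) with a ≥ 1 (shape–rate) is (a−1)/b = 28/5.1 ≈ 5.49.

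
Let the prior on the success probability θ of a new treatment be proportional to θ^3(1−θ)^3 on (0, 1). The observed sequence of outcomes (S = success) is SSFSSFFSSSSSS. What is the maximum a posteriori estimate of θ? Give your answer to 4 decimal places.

θ̂_MAP = 0.6842

The prior density ∝ θ^3(1−θ)^3 is the kernel of Beta(4, 4).
Data: 10 successes in 13 trials (from the sequence). The binomial likelihood contributes θ^10(1−θ)^3, so the posterior is Beta(4+10, 4+3) = Beta(14, 7).
For Beta(a, b) with a, b > 1 the mode is (a−1)/(a+b−2) = 13/19 ≈ 0.6842.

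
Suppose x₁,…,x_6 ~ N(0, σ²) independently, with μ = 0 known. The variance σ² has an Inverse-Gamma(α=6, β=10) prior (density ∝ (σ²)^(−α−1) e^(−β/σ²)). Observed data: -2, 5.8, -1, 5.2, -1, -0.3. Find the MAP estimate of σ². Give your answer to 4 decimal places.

σ̂²_MAP = 4.3385

Sum of squared deviations about the known mean: SS = (-2−0)² + (5.8−0)² + (-1−0)² + (5.2−0)² + (-1−0)² + (-0.3−0)² = 66.77.
The Normal likelihood contributes (σ²)^(−n/2) exp(−SS/(2σ²)), so the posterior is Inverse-Gamma(α + n/2, β + SS/2) = Inverse-Gamma(9, 43.385).
The mode of Inverse-Gamma(a, b) is b/(a+1) = 43.385/10 ≈ 4.3385.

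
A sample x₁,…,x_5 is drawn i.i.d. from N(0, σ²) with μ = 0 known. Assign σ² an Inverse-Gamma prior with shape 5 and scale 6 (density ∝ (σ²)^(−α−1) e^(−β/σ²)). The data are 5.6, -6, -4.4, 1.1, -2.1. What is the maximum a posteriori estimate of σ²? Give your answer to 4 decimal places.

Sum of squared deviations about the known mean: SS = (5.6−0)² + (-6−0)² + (-4.4−0)² + (1.1−0)² + (-2.1−0)² = 92.34.
The Normal likelihood contributes (σ²)^(−n/2) exp(−SS/(2σ²)), so the posterior is Inverse-Gamma(α + n/2, β + SS/2) = Inverse-Gamma(7.5, 52.17).
The mode of Inverse-Gamma(a, b) is b/(a+1) = 52.17/8.5 ≈ 6.1376.

σ̂²_MAP = 6.1376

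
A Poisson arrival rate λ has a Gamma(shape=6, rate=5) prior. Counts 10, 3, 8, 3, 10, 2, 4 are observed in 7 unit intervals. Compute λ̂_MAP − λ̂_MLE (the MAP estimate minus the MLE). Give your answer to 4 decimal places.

Σxᵢ = 40. Posterior is Gamma(46, 12); MAP = (46−1)/12 = 45/12 ≈ 3.75000.
MLE = x̄ = 40/7 ≈ 5.71429.
Difference = 45/12 − 40/7 = -55/28 ≈ -1.9643.

MAP − MLE = -1.9643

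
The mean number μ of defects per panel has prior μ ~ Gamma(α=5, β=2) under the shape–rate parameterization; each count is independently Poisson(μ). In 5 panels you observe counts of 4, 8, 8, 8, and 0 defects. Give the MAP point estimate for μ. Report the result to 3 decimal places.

μ̂_MAP = 4.571

Σxᵢ = 4+8+8+8+0 = 28, with n = 5.
Posterior ∝ μ^4e^(−2μ) · μ^28e^(−5μ) = μ^32e^(−7μ), i.e. Gamma(shape=33, rate=7).
The mode of a Gamma(a, b) with a ≥ 1 (shape–rate) is (a−1)/b = 32/7 ≈ 4.571.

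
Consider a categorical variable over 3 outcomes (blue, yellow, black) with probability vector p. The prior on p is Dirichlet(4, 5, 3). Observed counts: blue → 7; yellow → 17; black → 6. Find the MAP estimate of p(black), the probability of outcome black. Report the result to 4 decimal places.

MAP estimate of p(black) = 0.2051

The posterior is Dirichlet(αᵢ + nᵢ) = Dirichlet(11, 22, 9).
For a Dirichlet(a₁,…,a_K) with all aᵢ > 1, the mode has j-th component (aⱼ − 1)/(Σaᵢ − K).
Here Σaᵢ = 42 and K = 3, so p(black) = (9 − 1)/(42 − 3) = 8/39 ≈ 0.2051.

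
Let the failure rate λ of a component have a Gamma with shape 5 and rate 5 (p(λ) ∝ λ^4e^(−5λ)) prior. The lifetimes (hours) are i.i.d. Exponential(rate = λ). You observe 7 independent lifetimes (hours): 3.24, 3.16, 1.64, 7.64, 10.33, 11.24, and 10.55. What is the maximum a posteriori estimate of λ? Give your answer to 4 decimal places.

The Exponential(rate=λ) likelihood is ∝ λ^n e^(−λΣtᵢ). Here n = 7 and Σtᵢ = 3.24 + 3.16 + 1.64 + 7.64 + 10.33 + 11.24 + 10.55 = 47.80.
Posterior ∝ λ^4e^(−5λ) · λ^7e^(−47.80λ) = λ^11e^(−52.80λ), i.e. Gamma(12, 52.80).
Mode = (a−1)/b = 11/52.80 ≈ 0.2083.

λ̂_MAP = 0.2083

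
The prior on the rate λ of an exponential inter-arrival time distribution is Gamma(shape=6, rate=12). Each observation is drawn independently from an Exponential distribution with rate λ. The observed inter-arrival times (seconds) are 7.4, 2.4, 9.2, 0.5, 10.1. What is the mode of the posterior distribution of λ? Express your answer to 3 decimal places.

λ̂_MAP = 0.240

The Exponential(rate=λ) likelihood is ∝ λ^n e^(−λΣtᵢ). Here n = 5 and Σtᵢ = 7.4 + 2.4 + 9.2 + 0.5 + 10.1 = 29.6.
Posterior ∝ λ^5e^(−12λ) · λ^5e^(−29.6λ) = λ^10e^(−41.6λ), i.e. Gamma(11, 41.6).
Mode = (a−1)/b = 10/41.6 ≈ 0.240.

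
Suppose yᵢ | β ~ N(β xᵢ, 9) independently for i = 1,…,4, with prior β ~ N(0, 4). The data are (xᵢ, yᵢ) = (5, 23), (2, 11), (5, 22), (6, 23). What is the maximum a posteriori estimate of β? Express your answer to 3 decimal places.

β̂_MAP = 4.173

log p(β | y) = −Σ(yᵢ − βxᵢ)²/(2·9) − β²/(2·4) + const.
Setting the derivative to zero: Σxᵢ(yᵢ − βxᵢ)/9 − β/4 = 0, so β = Σxᵢyᵢ / (Σxᵢ² + σ²/τ²).
Σxᵢyᵢ = 5·23 + 2·11 + 5·22 + 6·23 = 385; Σxᵢ² = 90; σ²/τ² = 2.25.
β̂_MAP = 385 / (90 + 2.25) = 385/92.25 ≈ 4.173.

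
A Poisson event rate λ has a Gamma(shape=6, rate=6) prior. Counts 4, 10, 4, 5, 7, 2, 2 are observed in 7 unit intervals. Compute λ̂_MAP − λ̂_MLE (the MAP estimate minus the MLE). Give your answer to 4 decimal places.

Σxᵢ = 34. Posterior is Gamma(40, 13); MAP = (40−1)/13 = 39/13 ≈ 3.00000.
MLE = x̄ = 34/7 ≈ 4.85714.
Difference = 39/13 − 34/7 = -13/7 ≈ -1.8571.

MAP − MLE = -1.8571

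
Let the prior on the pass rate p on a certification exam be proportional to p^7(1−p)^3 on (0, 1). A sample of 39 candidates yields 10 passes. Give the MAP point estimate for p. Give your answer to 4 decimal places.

The prior density ∝ p^7(1−p)^3 is the kernel of Beta(8, 4).
Data: 10 successes in 39 trials. The binomial likelihood contributes p^10(1−p)^29, so the posterior is Beta(8+10, 4+29) = Beta(18, 33).
For Beta(a, b) with a, b > 1 the mode is (a−1)/(a+b−2) = 17/49 ≈ 0.3469.

p̂_MAP = 0.3469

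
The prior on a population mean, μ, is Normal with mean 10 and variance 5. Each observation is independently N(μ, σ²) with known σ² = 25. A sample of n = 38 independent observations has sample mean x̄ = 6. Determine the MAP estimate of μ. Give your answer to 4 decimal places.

μ̂_MAP = 6.4651

n = 38, x̄ = 6.
For a Normal prior and Normal likelihood with known variance, the posterior is Normal; its mode equals its mean, the precision-weighted average.
Prior precision 1/σ₀² = 1/5 = 0.2; data precision n/σ² = 38/25 = 1.52.
μ̂ = (0.2·10 + 1.52·6) / (0.2 + 1.52) = 11.12/1.72 = 278/43 ≈ 6.4651.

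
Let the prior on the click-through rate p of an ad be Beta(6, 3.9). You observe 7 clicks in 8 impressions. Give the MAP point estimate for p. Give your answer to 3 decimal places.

p̂_MAP = 0.755

Prior: Beta(6, 3.9).
Data: 7 successes in 8 trials. The binomial likelihood contributes p^7(1−p)^1, so the posterior is Beta(6+7, 3.9+1) = Beta(13, 4.9).
For Beta(a, b) with a, b > 1 the mode is (a−1)/(a+b−2) = 12/15.9 ≈ 0.755.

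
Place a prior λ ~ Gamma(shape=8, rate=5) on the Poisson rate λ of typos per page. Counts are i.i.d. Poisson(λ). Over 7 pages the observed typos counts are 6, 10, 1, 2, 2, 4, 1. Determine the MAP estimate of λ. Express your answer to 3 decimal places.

Σxᵢ = 6+10+1+2+2+4+1 = 26, with n = 7.
Posterior ∝ λ^7e^(−5λ) · λ^26e^(−7λ) = λ^33e^(−12λ), i.e. Gamma(shape=34, rate=12).
The mode of a Gamma(a, b) with a ≥ 1 (shape–rate) is (a−1)/b = 33/12 ≈ 2.750.

λ̂_MAP = 2.750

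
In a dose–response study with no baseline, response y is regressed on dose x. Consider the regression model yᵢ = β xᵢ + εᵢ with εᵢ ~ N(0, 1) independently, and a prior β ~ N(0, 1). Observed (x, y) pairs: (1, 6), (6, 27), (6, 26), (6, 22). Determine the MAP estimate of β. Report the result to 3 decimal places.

β̂_MAP = 4.145

log p(β | y) = −Σ(yᵢ − βxᵢ)²/(2·1) − β²/(2·1) + const.
Setting the derivative to zero: Σxᵢ(yᵢ − βxᵢ)/1 − β/1 = 0, so β = Σxᵢyᵢ / (Σxᵢ² + σ²/τ²).
Σxᵢyᵢ = 1·6 + 6·27 + 6·26 + 6·22 = 456; Σxᵢ² = 109; σ²/τ² = 1.
β̂_MAP = 456 / (109 + 1) = 456/110 ≈ 4.145.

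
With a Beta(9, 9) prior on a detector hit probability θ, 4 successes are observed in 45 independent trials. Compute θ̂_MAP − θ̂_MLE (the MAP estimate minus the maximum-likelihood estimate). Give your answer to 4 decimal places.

MAP − MLE = 0.1078

Posterior is Beta(13, 50); MAP = (13−1)/(63−2) = 12/61 ≈ 0.19672.
MLE ignores the prior: θ̂_MLE = k/n = 4/45 ≈ 0.08889.
Difference = 12/61 − 4/45 = 296/2745 ≈ 0.1078.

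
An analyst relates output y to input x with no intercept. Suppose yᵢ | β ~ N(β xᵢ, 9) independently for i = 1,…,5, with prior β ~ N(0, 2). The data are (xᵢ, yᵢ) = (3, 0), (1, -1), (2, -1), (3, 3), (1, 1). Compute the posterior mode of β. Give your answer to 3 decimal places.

log p(β | y) = −Σ(yᵢ − βxᵢ)²/(2·9) − β²/(2·2) + const.
Setting the derivative to zero: Σxᵢ(yᵢ − βxᵢ)/9 − β/2 = 0, so β = Σxᵢyᵢ / (Σxᵢ² + σ²/τ²).
Σxᵢyᵢ = 3·0 + 1·(-1) + 2·(-1) + 3·3 + 1·1 = 7; Σxᵢ² = 24; σ²/τ² = 4.5.
β̂_MAP = 7 / (24 + 4.5) = 7/28.5 ≈ 0.246.

β̂_MAP = 0.246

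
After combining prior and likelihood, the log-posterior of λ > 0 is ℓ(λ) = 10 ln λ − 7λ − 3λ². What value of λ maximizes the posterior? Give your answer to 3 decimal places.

λ̂_MAP = 0.833

ℓ'(λ) = 10/λ − 7 − 6λ. Setting this to zero and multiplying by λ: 6λ² + 7λ − 10 = 0.
λ = (−7 + √(7² + 4·6·10)) / (2·6) = (−7 + √289) / 12 = (−7 + 17)/12 = 5/6.
ℓ''(λ) = −10/λ² − 6 < 0, confirming a maximum.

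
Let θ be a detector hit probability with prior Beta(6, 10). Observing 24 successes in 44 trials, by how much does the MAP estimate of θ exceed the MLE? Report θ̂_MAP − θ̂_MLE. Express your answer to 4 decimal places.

MAP − MLE = -0.0455

Posterior is Beta(30, 30); MAP = (30−1)/(60−2) = 29/58 ≈ 0.50000.
MLE ignores the prior: θ̂_MLE = k/n = 24/44 ≈ 0.54545.
Difference = 29/58 − 24/44 = -1/22 ≈ -0.0455.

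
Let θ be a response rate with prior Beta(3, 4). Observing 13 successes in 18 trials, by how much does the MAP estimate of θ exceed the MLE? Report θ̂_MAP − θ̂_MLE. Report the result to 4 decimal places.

MAP − MLE = -0.0700

Posterior is Beta(16, 9); MAP = (16−1)/(25−2) = 15/23 ≈ 0.65217.
MLE ignores the prior: θ̂_MLE = k/n = 13/18 ≈ 0.72222.
Difference = 15/23 − 13/18 = -29/414 ≈ -0.0700.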